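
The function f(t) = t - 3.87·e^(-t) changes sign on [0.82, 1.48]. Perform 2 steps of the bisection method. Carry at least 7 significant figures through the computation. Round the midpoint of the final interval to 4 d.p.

f(0.820000) = -0.884471, f(1.480000) = 0.599042 (opposite signs)
step 1: m = 1.150000, f(m) = -0.075384 < 0 → root in [1.150000, 1.480000]
step 2: m = 1.315000, f(m) = 0.276004 > 0 → root in [1.150000, 1.315000]
Midpoint of [1.150000, 1.315000] = 1.232500

1.2325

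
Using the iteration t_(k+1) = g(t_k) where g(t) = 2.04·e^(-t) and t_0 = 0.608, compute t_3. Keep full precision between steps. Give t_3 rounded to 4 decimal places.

1.0419

t_1 = g(0.608000) = 1.110655
t_2 = g(1.110655) = 0.671860
t_3 = g(0.671860) = 1.041946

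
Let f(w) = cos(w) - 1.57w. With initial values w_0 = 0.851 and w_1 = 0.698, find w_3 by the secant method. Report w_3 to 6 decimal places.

0.544982

f(w_0) = -0.676838, f(w_1) = -0.329731
w_2 = 0.698000 - (-0.329731)·(0.698000 - 0.851000)/(-0.329731 - (-0.676838)) = 0.552659; f(w_2) = -0.016544
w_3 = 0.552659 - (-0.016544)·(0.552659 - 0.698000)/(-0.016544 - (-0.329731)) = 0.544982; f(w_3) = -0.000485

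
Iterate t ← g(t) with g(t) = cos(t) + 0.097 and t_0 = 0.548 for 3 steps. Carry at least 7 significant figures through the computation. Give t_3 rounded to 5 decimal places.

0.87569

t_1 = g(0.548000) = 0.950568
t_2 = g(0.950568) = 0.678221
t_3 = g(0.678221) = 0.875690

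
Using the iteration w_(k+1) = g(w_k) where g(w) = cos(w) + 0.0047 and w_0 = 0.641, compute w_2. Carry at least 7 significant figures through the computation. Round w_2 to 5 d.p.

w_1 = g(0.641000) = 0.806198
w_2 = g(0.806198) = 0.696947

0.69695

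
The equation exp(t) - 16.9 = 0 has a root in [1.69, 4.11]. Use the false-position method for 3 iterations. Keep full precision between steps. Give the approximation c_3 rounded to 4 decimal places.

2.6472

f(1.690000) = -11.480519, f(4.110000) = 44.046718
step 1: c = 2.190346, f(c) = -7.961691 < 0 → new bracket [2.190346, 4.110000]
step 2: c = 2.484216, f(c) = -4.908285 < 0 → new bracket [2.484216, 4.110000]
step 3: c = 2.647219, f(c) = -2.785269 < 0 → new bracket [2.647219, 4.110000]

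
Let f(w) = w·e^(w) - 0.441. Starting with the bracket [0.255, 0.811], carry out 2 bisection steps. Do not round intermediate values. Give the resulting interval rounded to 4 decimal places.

[0.2550, 0.3940]

f(0.255000) = -0.111932, f(0.811000) = 1.383877 (opposite signs)
step 1: m = 0.533000, f(m) = 0.467252 > 0 → root in [0.255000, 0.533000]
step 2: m = 0.394000, f(m) = 0.143263 > 0 → root in [0.255000, 0.394000]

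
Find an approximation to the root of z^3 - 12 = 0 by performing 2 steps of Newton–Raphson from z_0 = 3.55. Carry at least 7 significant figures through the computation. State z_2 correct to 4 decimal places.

f'(z) = 3z^2
z_0 = 3.550000: f = 32.738875, f' = 37.807500 → z_1 = 3.550000 - (32.738875)/(37.807500) = 2.684064
z_1 = 2.684064: f = 7.336533, f' = 21.612599 → z_2 = 2.684064 - (7.336533)/(21.612599) = 2.344608

2.3446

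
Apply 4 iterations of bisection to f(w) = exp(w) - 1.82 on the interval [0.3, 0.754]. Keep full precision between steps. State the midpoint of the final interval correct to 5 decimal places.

f(0.300000) = -0.470141, f(0.754000) = 0.305485 (opposite signs)
step 1: m = 0.527000, f(m) = -0.126157 < 0 → root in [0.527000, 0.754000]
step 2: m = 0.640500, f(m) = 0.077429 > 0 → root in [0.527000, 0.640500]
step 3: m = 0.583750, f(m) = -0.027251 < 0 → root in [0.583750, 0.640500]
step 4: m = 0.612125, f(m) = 0.024346 > 0 → root in [0.583750, 0.612125]
Midpoint of [0.583750, 0.612125] = 0.597938

0.59794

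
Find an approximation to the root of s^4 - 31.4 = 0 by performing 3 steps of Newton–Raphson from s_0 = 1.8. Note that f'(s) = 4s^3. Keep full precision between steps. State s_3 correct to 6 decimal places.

2.369059

s_0 = 1.800000: f = -20.902400, f' = 23.328000 → s_1 = 1.800000 - (-20.902400)/(23.328000) = 2.696022
s_1 = 2.696022: f = 21.431592, f' = 78.384512 → s_2 = 2.696022 - (21.431592)/(78.384512) = 2.422606
s_2 = 2.422606: f = 3.045382, f' = 56.873277 → s_3 = 2.422606 - (3.045382)/(56.873277) = 2.369059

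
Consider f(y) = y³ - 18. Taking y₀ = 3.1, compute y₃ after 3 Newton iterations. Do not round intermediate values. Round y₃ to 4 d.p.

Newton update: y ← y − f(y)/f'(y).
f'(y) = 3y²
y_0 = 3.100000: f = 11.791000, f' = 28.830000 → y_1 = 3.100000 - (11.791000)/(28.830000) = 2.691016
y_1 = 2.691016: f = 1.487180, f' = 21.724706 → y_2 = 2.691016 - (1.487180)/(21.724706) = 2.622561
y_2 = 2.622561: f = 0.037511, f' = 20.633473 → y_3 = 2.622561 - (0.037511)/(20.633473) = 2.620743

2.6207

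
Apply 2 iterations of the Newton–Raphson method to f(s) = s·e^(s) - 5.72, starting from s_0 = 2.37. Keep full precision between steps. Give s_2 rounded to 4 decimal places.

Newton update: s ← s − f(s)/f'(s).
f'(s) = (s + 1)·e^(s)
s_0 = 2.370000: f = 19.632820, f' = 36.050212 → s_1 = 2.370000 - (19.632820)/(36.050212) = 1.825403
s_1 = 1.825403: f = 5.607173, f' = 17.532471 → s_2 = 1.825403 - (5.607173)/(17.532471) = 1.505587

1.5056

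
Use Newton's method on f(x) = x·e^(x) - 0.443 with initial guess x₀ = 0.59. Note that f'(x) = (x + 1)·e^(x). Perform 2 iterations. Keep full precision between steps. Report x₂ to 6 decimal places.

x_0 = 0.590000: f = 0.621353, f' = 2.868342 → x_1 = 0.590000 - (0.621353)/(2.868342) = 0.373375
x_1 = 0.373375: f = 0.099376, f' = 1.995006 → x_2 = 0.373375 - (0.099376)/(1.995006) = 0.323563

0.323563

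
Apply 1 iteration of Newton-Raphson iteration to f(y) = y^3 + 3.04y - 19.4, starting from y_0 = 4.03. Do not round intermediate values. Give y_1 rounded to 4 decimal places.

f'(y) = 3y^2 + 3.04
y_0 = 4.030000: f = 58.302027, f' = 51.762700 → y_1 = 4.030000 - (58.302027)/(51.762700) = 2.903667

2.9037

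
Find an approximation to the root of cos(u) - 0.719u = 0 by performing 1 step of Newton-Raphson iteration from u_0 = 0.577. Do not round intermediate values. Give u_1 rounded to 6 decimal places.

f'(u) = -sin(u) - 0.719
u_0 = 0.577000: f = 0.423240, f' = -1.264512 → u_1 = 0.577000 - (0.423240)/(-1.264512) = 0.911706

0.911706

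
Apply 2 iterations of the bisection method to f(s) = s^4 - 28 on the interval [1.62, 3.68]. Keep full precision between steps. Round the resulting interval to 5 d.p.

[2.13500, 2.65000]

f(1.620000) = -21.112525, f(3.680000) = 155.396598 (opposite signs)
step 1: m = 2.650000, f(m) = 21.315506 > 0 → root in [1.620000, 2.650000]
step 2: m = 2.135000, f(m) = -7.222585 < 0 → root in [2.135000, 2.650000]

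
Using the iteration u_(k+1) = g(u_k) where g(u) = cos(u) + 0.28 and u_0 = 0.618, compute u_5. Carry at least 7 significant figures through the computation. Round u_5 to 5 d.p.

0.97417

u_1 = g(0.618000) = 1.095039
u_2 = g(1.095039) = 0.738012
u_3 = g(0.738012) = 1.019808
u_4 = g(1.019808) = 0.803530
u_5 = g(0.803530) = 0.974170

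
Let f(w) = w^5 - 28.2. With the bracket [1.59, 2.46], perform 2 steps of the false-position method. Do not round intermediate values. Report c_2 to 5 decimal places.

False-position update: c = (a·f(b) − b·f(a))/(f(b) − f(a)); replace the endpoint whose sign matches f(c).
f(1.590000) = -18.037850, f(2.460000) = 61.889782
step 1: c = 1.786339, f(c) = -10.010546 < 0 → new bracket [1.786339, 2.460000]
step 2: c = 1.880132, f(c) = -4.706842 < 0 → new bracket [1.880132, 2.460000]

1.88013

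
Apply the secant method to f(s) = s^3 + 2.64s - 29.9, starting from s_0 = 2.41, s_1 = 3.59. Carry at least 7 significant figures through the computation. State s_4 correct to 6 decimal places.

f(s_0) = -9.540079, f(s_1) = 25.845879
s_2 = 3.590000 - (25.845879)·(3.590000 - 2.410000)/(25.845879 - (-9.540079)) = 2.728129; f(s_2) = -2.393131
s_3 = 2.728129 - (-2.393131)·(2.728129 - 3.590000)/(-2.393131 - (25.845879)) = 2.801169; f(s_3) = -0.525418
s_4 = 2.801169 - (-0.525418)·(2.801169 - 2.728129)/(-0.525418 - (-2.393131)) = 2.821716; f(s_4) = 0.016059

2.821716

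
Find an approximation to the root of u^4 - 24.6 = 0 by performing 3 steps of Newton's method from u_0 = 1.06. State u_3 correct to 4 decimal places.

f'(u) = 4u^3
u_0 = 1.060000: f = -23.337523, f' = 4.764064 → u_1 = 1.060000 - (-23.337523)/(4.764064) = 5.958659
u_1 = 5.958659: f = 1236.048498, f' = 846.263285 → u_2 = 5.958659 - (1236.048498)/(846.263285) = 4.498063
u_2 = 4.498063: f = 384.756887, f' = 364.029490 → u_3 = 4.498063 - (384.756887)/(364.029490) = 3.441124

3.4411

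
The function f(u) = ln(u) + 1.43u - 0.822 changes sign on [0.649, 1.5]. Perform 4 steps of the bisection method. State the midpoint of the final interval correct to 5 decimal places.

f(0.649000) = -0.326253, f(1.500000) = 1.728465 (opposite signs)
step 1: m = 1.074500, f(m) = 0.786390 > 0 → root in [0.649000, 1.074500]
step 2: m = 0.861750, f(m) = 0.261512 > 0 → root in [0.649000, 0.861750]
step 3: m = 0.755375, f(m) = -0.022355 < 0 → root in [0.755375, 0.861750]
step 4: m = 0.808563, f(m) = 0.121747 > 0 → root in [0.755375, 0.808563]
Midpoint of [0.755375, 0.808563] = 0.781969

0.78197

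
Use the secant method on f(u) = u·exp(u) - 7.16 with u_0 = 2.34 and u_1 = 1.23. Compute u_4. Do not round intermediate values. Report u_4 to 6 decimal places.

1.534350

Secant update: u_(k+1) = u_k − f(u_k)·(u_k − u_(k-1))/(f(u_k) − f(u_(k-1))).
f(u_0) = 17.132094, f(u_1) = -2.951888
u_2 = 1.230000 - (-2.951888)·(1.230000 - 2.340000)/(-2.951888 - (17.132094)) = 1.393145; f(u_2) = -1.549116
u_3 = 1.393145 - (-1.549116)·(1.393145 - 1.230000)/(-1.549116 - (-2.951888)) = 1.573310; f(u_3) = 0.427414
u_4 = 1.573310 - (0.427414)·(1.573310 - 1.393145)/(0.427414 - (-1.549116)) = 1.534350; f(u_4) = -0.043212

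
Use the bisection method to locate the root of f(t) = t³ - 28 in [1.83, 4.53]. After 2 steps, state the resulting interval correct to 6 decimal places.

f(1.830000) = -21.871513, f(4.530000) = 64.959677 (opposite signs)
step 1: m = 3.180000, f(m) = 4.157432 > 0 → root in [1.830000, 3.180000]
step 2: m = 2.505000, f(m) = -12.281062 < 0 → root in [2.505000, 3.180000]

[2.505000, 3.180000]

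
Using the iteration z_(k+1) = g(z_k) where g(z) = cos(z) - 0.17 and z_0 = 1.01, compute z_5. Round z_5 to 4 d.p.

z_1 = g(1.010000) = 0.361861
z_2 = g(0.361861) = 0.765240
z_3 = g(0.765240) = 0.551216
z_4 = g(0.551216) = 0.681888
z_5 = g(0.681888) = 0.606384

0.6064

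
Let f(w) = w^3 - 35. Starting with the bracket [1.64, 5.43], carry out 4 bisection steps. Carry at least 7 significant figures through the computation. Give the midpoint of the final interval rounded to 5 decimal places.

f(1.640000) = -30.589056, f(5.430000) = 125.103007 (opposite signs)
step 1: m = 3.535000, f(m) = 9.174155 > 0 → root in [1.640000, 3.535000]
step 2: m = 2.587500, f(m) = -17.676283 < 0 → root in [2.587500, 3.535000]
step 3: m = 3.061250, f(m) = -6.312256 < 0 → root in [3.061250, 3.535000]
step 4: m = 3.298125, f(m) = 0.875779 > 0 → root in [3.061250, 3.298125]
Midpoint of [3.061250, 3.298125] = 3.179688

3.17969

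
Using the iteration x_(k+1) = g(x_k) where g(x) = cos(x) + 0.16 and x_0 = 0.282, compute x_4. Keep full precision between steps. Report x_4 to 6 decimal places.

0.710345

x_1 = g(0.282000) = 1.120501
x_2 = g(1.120501) = 0.595232
x_3 = g(0.595232) = 0.988019
x_4 = g(0.988019) = 0.710345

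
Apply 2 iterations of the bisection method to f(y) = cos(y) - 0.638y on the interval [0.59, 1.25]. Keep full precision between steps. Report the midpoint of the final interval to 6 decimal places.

1.002500

f(0.590000) = 0.454521, f(1.250000) = -0.482178 (opposite signs)
step 1: m = 0.920000, f(m) = 0.018860 > 0 → root in [0.920000, 1.250000]
step 2: m = 1.085000, f(m) = -0.225317 < 0 → root in [0.920000, 1.085000]
Midpoint of [0.920000, 1.085000] = 1.002500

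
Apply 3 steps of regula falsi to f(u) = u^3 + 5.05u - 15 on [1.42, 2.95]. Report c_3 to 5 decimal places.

f(1.420000) = -4.965712, f(2.950000) = 25.569875
step 1: c = 1.668809, f(c) = -1.925005 < 0 → new bracket [1.668809, 2.950000]
step 2: c = 1.758510, f(c) = -0.681589 < 0 → new bracket [1.758510, 2.950000]
step 3: c = 1.789445, f(c) = -0.233293 < 0 → new bracket [1.789445, 2.950000]

1.78945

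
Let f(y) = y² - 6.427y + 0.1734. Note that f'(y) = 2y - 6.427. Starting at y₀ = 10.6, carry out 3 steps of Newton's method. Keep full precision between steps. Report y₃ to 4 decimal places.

y_0 = 10.600000: f = 44.407200, f' = 14.773000 → y_1 = 10.600000 - (44.407200)/(14.773000) = 7.594030
y_1 = 7.594030: f = 9.035858, f' = 8.761059 → y_2 = 7.594030 - (9.035858)/(8.761059) = 6.562664
y_2 = 6.562664: f = 1.063716, f' = 6.698328 → y_3 = 6.562664 - (1.063716)/(6.698328) = 6.403861

6.4039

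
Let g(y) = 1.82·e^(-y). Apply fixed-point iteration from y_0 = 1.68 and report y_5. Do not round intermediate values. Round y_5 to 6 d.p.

0.601989

y_1 = g(1.680000) = 0.339201
y_2 = g(0.339201) = 1.296458
y_3 = g(1.296458) = 0.497768
y_4 = g(0.497768) = 1.106353
y_5 = g(1.106353) = 0.601989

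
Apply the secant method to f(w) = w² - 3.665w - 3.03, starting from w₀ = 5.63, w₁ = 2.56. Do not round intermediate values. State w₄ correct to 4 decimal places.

f(w_0) = 8.032950, f(w_1) = -5.858800
w_2 = 2.560000 - (-5.858800)·(2.560000 - 5.630000)/(-5.858800 - (8.032950)) = 3.854762; f(w_2) = -2.298511
w_3 = 3.854762 - (-2.298511)·(3.854762 - 2.560000)/(-2.298511 - (-5.858800)) = 4.690657; f(w_3) = 1.781004
w_4 = 4.690657 - (1.781004)·(4.690657 - 3.854762)/(1.781004 - (-2.298511)) = 4.325728; f(w_4) = -0.171869

4.3257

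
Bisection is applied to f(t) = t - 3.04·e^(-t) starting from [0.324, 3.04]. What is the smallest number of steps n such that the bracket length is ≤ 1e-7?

Initial width b − a = 3.04 − 0.324 = 2.716000.
After n steps the width is (b−a)/2^n; need (b−a)/2^n ≤ 1e-7.
So n ≥ log₂(2.716000/1e-7) = log₂(27160000.0000) ≈ 24.6950.
Hence n = 25.

25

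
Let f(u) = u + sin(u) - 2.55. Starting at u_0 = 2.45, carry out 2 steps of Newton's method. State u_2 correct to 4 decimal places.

f'(u) = 1 + cos(u)
u_0 = 2.450000: f = 0.537765, f' = 0.229769 → u_1 = 2.450000 - (0.537765)/(0.229769) = 0.109539
u_1 = 0.109539: f = -2.331140, f' = 1.994007 → u_2 = 0.109539 - (-2.331140)/(1.994007) = 1.278613

1.2786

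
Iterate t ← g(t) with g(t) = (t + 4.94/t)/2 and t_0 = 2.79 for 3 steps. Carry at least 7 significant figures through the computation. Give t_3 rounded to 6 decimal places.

t_1 = g(2.790000) = 2.280305
t_2 = g(2.280305) = 2.223341
t_3 = g(2.223341) = 2.222611

2.222611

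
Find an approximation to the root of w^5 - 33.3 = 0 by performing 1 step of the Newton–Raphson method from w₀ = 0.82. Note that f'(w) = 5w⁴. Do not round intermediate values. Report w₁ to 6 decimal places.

w_0 = 0.820000: f = -32.929260, f' = 2.260609 → w_1 = 0.820000 - (-32.929260)/(2.260609) = 15.386545

15.386545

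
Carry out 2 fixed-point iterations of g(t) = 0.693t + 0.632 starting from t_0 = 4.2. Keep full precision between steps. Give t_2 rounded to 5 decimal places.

t_1 = g(4.200000) = 3.542600
t_2 = g(3.542600) = 3.087022

3.08702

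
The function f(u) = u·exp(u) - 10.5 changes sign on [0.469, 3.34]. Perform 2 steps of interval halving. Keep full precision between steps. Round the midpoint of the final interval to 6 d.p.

f(0.469000) = -9.750353, f(3.340000) = 83.751883 (opposite signs)
step 1: m = 1.904500, f(m) = 2.290715 > 0 → root in [0.469000, 1.904500]
step 2: m = 1.186750, f(m) = -6.611714 < 0 → root in [1.186750, 1.904500]
Midpoint of [1.186750, 1.904500] = 1.545625

1.545625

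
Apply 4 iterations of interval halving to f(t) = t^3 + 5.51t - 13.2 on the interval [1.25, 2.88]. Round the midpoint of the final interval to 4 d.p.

f(1.250000) = -4.359375, f(2.880000) = 26.556672 (opposite signs)
step 1: m = 2.065000, f(m) = 6.983775 > 0 → root in [1.250000, 2.065000]
step 2: m = 1.657500, f(m) = 0.486485 > 0 → root in [1.250000, 1.657500]
step 3: m = 1.453750, f(m) = -2.117498 < 0 → root in [1.453750, 1.657500]
step 4: m = 1.555625, f(m) = -0.863942 < 0 → root in [1.555625, 1.657500]
Midpoint of [1.555625, 1.657500] = 1.606562

1.6066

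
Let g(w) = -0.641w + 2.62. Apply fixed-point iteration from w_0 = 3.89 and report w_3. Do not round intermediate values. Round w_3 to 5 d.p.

0.99256

w_1 = g(3.890000) = 0.126510
w_2 = g(0.126510) = 2.538907
w_3 = g(2.538907) = 0.992561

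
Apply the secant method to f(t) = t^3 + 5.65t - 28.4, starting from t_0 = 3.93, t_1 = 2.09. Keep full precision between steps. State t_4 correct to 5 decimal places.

2.44304

Secant update: t_(k+1) = t_k − f(t_k)·(t_k − t_(k-1))/(f(t_k) − f(t_(k-1))).
f(t_0) = 54.502957, f(t_1) = -7.462171
t_2 = 2.090000 - (-7.462171)·(2.090000 - 3.930000)/(-7.462171 - (54.502957)) = 2.311583; f(t_2) = -2.987815
t_3 = 2.311583 - (-2.987815)·(2.311583 - 2.090000)/(-2.987815 - (-7.462171)) = 2.459548; f(t_3) = 0.375167
t_4 = 2.459548 - (0.375167)·(2.459548 - 2.311583)/(0.375167 - (-2.987815)) = 2.443041; f(t_4) = -0.015654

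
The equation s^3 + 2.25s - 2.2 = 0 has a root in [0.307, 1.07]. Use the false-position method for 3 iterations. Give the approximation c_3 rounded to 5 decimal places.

0.77066

f(0.307000) = -1.480316, f(1.070000) = 1.432543
step 1: c = 0.694757, f(c) = -0.301447 < 0 → new bracket [0.694757, 1.070000]
step 2: c = 0.759991, f(c) = -0.051059 < 0 → new bracket [0.759991, 1.070000]
step 3: c = 0.770660, f(c) = -0.008306 < 0 → new bracket [0.770660, 1.070000]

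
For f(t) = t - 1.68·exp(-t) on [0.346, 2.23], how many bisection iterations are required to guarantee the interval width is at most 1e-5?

Initial width b − a = 2.23 − 0.346 = 1.884000.
After n steps the width is (b−a)/2^n; need (b−a)/2^n ≤ 1e-5.
So n ≥ log₂(1.884000/1e-5) = log₂(188400.0000) ≈ 17.5234.
Hence n = 18.

18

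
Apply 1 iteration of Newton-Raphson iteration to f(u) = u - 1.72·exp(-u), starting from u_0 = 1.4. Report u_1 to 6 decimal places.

0.714780

f'(u) = 1 + 1.72·exp(-u)
u_0 = 1.400000: f = 0.975853, f' = 1.424147 → u_1 = 1.400000 - (0.975853)/(1.424147) = 0.714780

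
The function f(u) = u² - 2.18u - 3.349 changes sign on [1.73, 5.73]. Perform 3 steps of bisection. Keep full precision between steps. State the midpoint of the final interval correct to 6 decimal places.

f(1.730000) = -4.127500, f(5.730000) = 16.992500 (opposite signs)
step 1: m = 3.730000, f(m) = 2.432500 > 0 → root in [1.730000, 3.730000]
step 2: m = 2.730000, f(m) = -1.847500 < 0 → root in [2.730000, 3.730000]
step 3: m = 3.230000, f(m) = 0.042500 > 0 → root in [2.730000, 3.230000]
Midpoint of [2.730000, 3.230000] = 2.980000

2.980000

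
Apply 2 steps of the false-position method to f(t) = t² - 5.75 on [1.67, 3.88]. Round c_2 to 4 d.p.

f(1.670000) = -2.961100, f(3.880000) = 9.304400
step 1: c = 2.203532, f(c) = -0.894449 < 0 → new bracket [2.203532, 3.880000]
step 2: c = 2.350559, f(c) = -0.224870 < 0 → new bracket [2.350559, 3.880000]

2.3506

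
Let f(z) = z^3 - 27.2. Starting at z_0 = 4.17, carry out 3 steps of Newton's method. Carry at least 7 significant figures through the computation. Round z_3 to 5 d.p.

f'(z) = 3z^2
z_0 = 4.170000: f = 45.311713, f' = 52.166700 → z_1 = 4.170000 - (45.311713)/(52.166700) = 3.301405
z_1 = 3.301405: f = 8.782935, f' = 32.697833 → z_2 = 3.301405 - (8.782935)/(32.697833) = 3.032796
z_2 = 3.032796: f = 0.695217, f' = 27.593561 → z_3 = 3.032796 - (0.695217)/(27.593561) = 3.007601

3.00760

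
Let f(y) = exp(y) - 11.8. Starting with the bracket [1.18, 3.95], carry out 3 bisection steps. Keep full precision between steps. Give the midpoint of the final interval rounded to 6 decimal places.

f(1.180000) = -8.545626, f(3.950000) = 40.135367 (opposite signs)
step 1: m = 2.565000, f(m) = 1.200658 > 0 → root in [1.180000, 2.565000]
step 2: m = 1.872500, f(m) = -5.295463 < 0 → root in [1.872500, 2.565000]
step 3: m = 2.218750, f(m) = -2.604171 < 0 → root in [2.218750, 2.565000]
Midpoint of [2.218750, 2.565000] = 2.391875

2.391875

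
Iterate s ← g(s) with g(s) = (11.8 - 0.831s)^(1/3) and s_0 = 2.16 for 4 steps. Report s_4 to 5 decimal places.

s_1 = g(2.160000) = 2.154797
s_2 = g(2.154797) = 2.155107
s_3 = g(2.155107) = 2.155088
s_4 = g(2.155088) = 2.155090

2.15509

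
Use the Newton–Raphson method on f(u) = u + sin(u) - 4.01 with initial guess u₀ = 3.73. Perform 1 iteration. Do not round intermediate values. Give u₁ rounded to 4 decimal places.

Newton update: u ← u − f(u)/f'(u).
f'(u) = 1 + cos(u)
u_0 = 3.730000: f = -0.835037, f' = 0.168174 → u_1 = 3.730000 - (-0.835037)/(0.168174) = 8.695307

8.6953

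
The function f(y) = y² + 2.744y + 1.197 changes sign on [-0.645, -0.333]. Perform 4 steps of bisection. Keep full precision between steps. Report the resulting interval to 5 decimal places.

f(-0.645000) = -0.156855, f(-0.333000) = 0.394137 (opposite signs)
step 1: m = -0.489000, f(m) = 0.094305 > 0 → root in [-0.645000, -0.489000]
step 2: m = -0.567000, f(m) = -0.037359 < 0 → root in [-0.567000, -0.489000]
step 3: m = -0.528000, f(m) = 0.026952 > 0 → root in [-0.567000, -0.528000]
step 4: m = -0.547500, f(m) = -0.005584 < 0 → root in [-0.547500, -0.528000]

[-0.54750, -0.52800]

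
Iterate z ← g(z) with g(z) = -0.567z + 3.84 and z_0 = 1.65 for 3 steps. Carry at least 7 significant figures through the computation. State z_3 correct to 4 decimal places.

2.5965

z_1 = g(1.650000) = 2.904450
z_2 = g(2.904450) = 2.193177
z_3 = g(2.193177) = 2.596469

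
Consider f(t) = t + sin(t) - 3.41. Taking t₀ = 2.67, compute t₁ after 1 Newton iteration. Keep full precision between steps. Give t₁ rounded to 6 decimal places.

f'(t) = 1 + cos(t)
t_0 = 2.670000: f = -0.285694, f' = 0.109154 → t_1 = 2.670000 - (-0.285694)/(0.109154) = 5.287348

5.287348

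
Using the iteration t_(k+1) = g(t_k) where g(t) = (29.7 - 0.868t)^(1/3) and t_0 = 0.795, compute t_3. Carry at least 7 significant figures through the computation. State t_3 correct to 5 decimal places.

3.00351

t_1 = g(0.795000) = 3.072668
t_2 = g(3.072668) = 3.001219
t_3 = g(3.001219) = 3.003512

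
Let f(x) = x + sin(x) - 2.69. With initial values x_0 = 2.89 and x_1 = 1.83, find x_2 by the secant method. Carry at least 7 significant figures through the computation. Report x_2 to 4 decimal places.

f(x_0) = 0.448947, f(x_1) = 0.106594
x_2 = 1.830000 - (0.106594)·(1.830000 - 2.890000)/(0.106594 - (0.448947)) = 1.499960; f(x_2) = -0.192548

1.5000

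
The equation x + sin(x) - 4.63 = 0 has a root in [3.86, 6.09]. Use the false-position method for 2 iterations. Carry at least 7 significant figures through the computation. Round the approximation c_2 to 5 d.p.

f(3.860000) = -1.428186, f(6.090000) = 1.268014
step 1: c = 5.041238, f(c) = -0.535176 < 0 → new bracket [5.041238, 6.090000]
step 2: c = 5.352505, f(c) = -0.079522 < 0 → new bracket [5.352505, 6.090000]

5.35250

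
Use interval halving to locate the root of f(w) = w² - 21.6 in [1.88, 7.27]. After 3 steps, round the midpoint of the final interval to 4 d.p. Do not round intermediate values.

4.9119

f(1.880000) = -18.065600, f(7.270000) = 31.252900 (opposite signs)
step 1: m = 4.575000, f(m) = -0.669375 < 0 → root in [4.575000, 7.270000]
step 2: m = 5.922500, f(m) = 13.476006 > 0 → root in [4.575000, 5.922500]
step 3: m = 5.248750, f(m) = 5.949377 > 0 → root in [4.575000, 5.248750]
Midpoint of [4.575000, 5.248750] = 4.911875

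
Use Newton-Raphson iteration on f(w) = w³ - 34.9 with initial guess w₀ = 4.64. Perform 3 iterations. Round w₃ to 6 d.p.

f'(w) = 3w²
w_0 = 4.640000: f = 64.997344, f' = 64.588800 → w_1 = 4.640000 - (64.997344)/(64.588800) = 3.633675
w_1 = 3.633675: f = 13.077557, f' = 39.610775 → w_2 = 3.633675 - (13.077557)/(39.610775) = 3.303523
w_2 = 3.303523: f = 1.152225, f' = 32.739796 → w_3 = 3.303523 - (1.152225)/(32.739796) = 3.268330

3.268330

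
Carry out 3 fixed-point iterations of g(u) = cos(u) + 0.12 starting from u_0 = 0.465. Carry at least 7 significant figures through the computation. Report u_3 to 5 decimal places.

u_1 = g(0.465000) = 1.013822
u_2 = g(1.013822) = 0.648621
u_3 = g(0.648621) = 0.916918

0.91692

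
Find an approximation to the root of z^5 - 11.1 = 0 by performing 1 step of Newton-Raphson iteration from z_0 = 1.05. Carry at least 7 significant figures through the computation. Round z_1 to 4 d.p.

2.6664

f'(z) = 5z^4
z_0 = 1.050000: f = -9.823718, f' = 6.077531 → z_1 = 1.050000 - (-9.823718)/(6.077531) = 2.666399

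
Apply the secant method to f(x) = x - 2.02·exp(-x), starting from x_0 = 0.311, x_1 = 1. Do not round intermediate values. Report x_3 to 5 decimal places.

f(x_0) = -1.169082, f(x_1) = 0.256884
x_2 = 1.000000 - (0.256884)·(1.000000 - 0.311000)/(0.256884 - (-1.169082)) = 0.875879; f(x_2) = 0.034557
x_3 = 0.875879 - (0.034557)·(0.875879 - 1.000000)/(0.034557 - (0.256884)) = 0.856586; f(x_3) = -0.001124

0.85659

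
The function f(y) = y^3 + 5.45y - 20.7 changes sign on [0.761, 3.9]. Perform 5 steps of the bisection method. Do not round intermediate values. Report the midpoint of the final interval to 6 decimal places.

f(0.761000) = -16.111839, f(3.900000) = 59.874000 (opposite signs)
step 1: m = 2.330500, f(m) = 4.658707 > 0 → root in [0.761000, 2.330500]
step 2: m = 1.545750, f(m) = -8.582335 < 0 → root in [1.545750, 2.330500]
step 3: m = 1.938125, f(m) = -2.856985 < 0 → root in [1.938125, 2.330500]
step 4: m = 2.134313, f(m) = 0.654415 > 0 → root in [1.938125, 2.134313]
step 5: m = 2.036219, f(m) = -1.160065 < 0 → root in [2.036219, 2.134313]
Midpoint of [2.036219, 2.134313] = 2.085266

2.085266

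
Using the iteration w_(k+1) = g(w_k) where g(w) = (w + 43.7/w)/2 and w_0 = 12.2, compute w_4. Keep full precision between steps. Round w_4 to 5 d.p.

w_1 = g(12.200000) = 7.890984
w_2 = g(7.890984) = 6.714475
w_3 = g(6.714475) = 6.611401
w_4 = g(6.611401) = 6.610598

6.61060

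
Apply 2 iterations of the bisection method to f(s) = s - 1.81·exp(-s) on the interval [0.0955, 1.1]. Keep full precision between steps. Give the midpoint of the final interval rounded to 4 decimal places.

0.7233

f(0.095500) = -1.549642, f(1.100000) = 0.497503 (opposite signs)
step 1: m = 0.597750, f(m) = -0.397837 < 0 → root in [0.597750, 1.100000]
step 2: m = 0.848875, f(m) = 0.074383 > 0 → root in [0.597750, 0.848875]
Midpoint of [0.597750, 0.848875] = 0.723313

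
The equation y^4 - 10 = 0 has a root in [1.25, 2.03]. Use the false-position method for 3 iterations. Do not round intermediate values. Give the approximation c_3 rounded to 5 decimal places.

1.77363

f(1.250000) = -7.558594, f(2.030000) = 6.981817
step 1: c = 1.655470, f(c) = -2.489213 < 0 → new bracket [1.655470, 2.030000]
step 2: c = 1.753906, f(c) = -0.537087 < 0 → new bracket [1.753906, 2.030000]
step 3: c = 1.773627, f(c) = -0.104230 < 0 → new bracket [1.773627, 2.030000]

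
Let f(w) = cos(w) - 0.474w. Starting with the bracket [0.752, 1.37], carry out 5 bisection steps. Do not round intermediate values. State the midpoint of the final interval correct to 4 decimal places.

f(0.752000) = 0.373876, f(1.370000) = -0.449930 (opposite signs)
step 1: m = 1.061000, f(m) = -0.014915 < 0 → root in [0.752000, 1.061000]
step 2: m = 0.906500, f(m) = 0.186824 > 0 → root in [0.906500, 1.061000]
step 3: m = 0.983750, f(m) = 0.087607 > 0 → root in [0.983750, 1.061000]
step 4: m = 1.022375, f(m) = 0.036735 > 0 → root in [1.022375, 1.061000]
step 5: m = 1.041687, f(m) = 0.011004 > 0 → root in [1.041687, 1.061000]
Midpoint of [1.041687, 1.061000] = 1.051344

1.0513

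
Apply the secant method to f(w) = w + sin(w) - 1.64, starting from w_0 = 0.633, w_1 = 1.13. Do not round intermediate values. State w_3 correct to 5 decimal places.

f(w_0) = -0.415434, f(w_1) = 0.394412
w_2 = 1.130000 - (0.394412)·(1.130000 - 0.633000)/(0.394412 - (-0.415434)) = 0.887950; f(w_2) = 0.023731
w_3 = 0.887950 - (0.023731)·(0.887950 - 1.130000)/(0.023731 - (0.394412)) = 0.872455; f(w_3) = -0.001636

0.87245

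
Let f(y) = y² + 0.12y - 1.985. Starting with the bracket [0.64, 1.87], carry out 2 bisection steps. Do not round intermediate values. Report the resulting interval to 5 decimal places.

f(0.640000) = -1.498600, f(1.870000) = 1.736300 (opposite signs)
step 1: m = 1.255000, f(m) = -0.259375 < 0 → root in [1.255000, 1.870000]
step 2: m = 1.562500, f(m) = 0.643906 > 0 → root in [1.255000, 1.562500]

[1.25500, 1.56250]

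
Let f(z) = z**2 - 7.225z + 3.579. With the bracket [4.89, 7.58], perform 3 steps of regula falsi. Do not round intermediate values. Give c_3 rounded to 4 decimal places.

6.6849

f(4.890000) = -7.839150, f(7.580000) = 6.269900
step 1: c = 6.384595, f(c) = -1.786646 < 0 → new bracket [6.384595, 7.580000]
step 2: c = 6.649692, f(c) = -0.246622 < 0 → new bracket [6.649692, 7.580000]
step 3: c = 6.684900, f(c) = -0.031515 < 0 → new bracket [6.684900, 7.580000]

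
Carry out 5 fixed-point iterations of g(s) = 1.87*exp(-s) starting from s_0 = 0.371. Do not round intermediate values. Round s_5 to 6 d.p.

s_1 = g(0.371000) = 1.290382
s_2 = g(1.290382) = 0.514560
s_3 = g(0.514560) = 1.117818
s_4 = g(1.117818) = 0.611476
s_5 = g(0.611476) = 1.014568

1.014568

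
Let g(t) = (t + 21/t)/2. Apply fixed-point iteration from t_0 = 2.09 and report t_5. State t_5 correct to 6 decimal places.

4.582576

t_1 = g(2.090000) = 6.068923
t_2 = g(6.068923) = 4.764587
t_3 = g(4.764587) = 4.586052
t_4 = g(4.586052) = 4.582577
t_5 = g(4.582577) = 4.582576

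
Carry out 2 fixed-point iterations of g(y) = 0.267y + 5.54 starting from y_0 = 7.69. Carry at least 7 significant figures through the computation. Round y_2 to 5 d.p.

7.56739

y_1 = g(7.690000) = 7.593230
y_2 = g(7.593230) = 7.567392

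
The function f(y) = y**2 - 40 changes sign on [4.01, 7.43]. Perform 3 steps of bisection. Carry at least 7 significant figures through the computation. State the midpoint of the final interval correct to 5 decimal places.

6.36125

f(4.010000) = -23.919900, f(7.430000) = 15.204900 (opposite signs)
step 1: m = 5.720000, f(m) = -7.281600 < 0 → root in [5.720000, 7.430000]
step 2: m = 6.575000, f(m) = 3.230625 > 0 → root in [5.720000, 6.575000]
step 3: m = 6.147500, f(m) = -2.208244 < 0 → root in [6.147500, 6.575000]
Midpoint of [6.147500, 6.575000] = 6.361250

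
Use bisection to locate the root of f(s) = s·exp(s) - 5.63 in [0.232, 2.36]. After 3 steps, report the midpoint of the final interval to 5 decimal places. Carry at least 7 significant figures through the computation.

f(0.232000) = -5.337420, f(2.360000) = 19.364645 (opposite signs)
step 1: m = 1.296000, f(m) = -0.893575 < 0 → root in [1.296000, 2.360000]
step 2: m = 1.828000, f(m) = 5.742776 > 0 → root in [1.296000, 1.828000]
step 3: m = 1.562000, f(m) = 1.818160 > 0 → root in [1.296000, 1.562000]
Midpoint of [1.296000, 1.562000] = 1.429000

1.42900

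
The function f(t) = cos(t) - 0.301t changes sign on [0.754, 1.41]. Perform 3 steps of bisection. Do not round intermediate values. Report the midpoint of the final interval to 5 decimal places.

1.20500

f(0.754000) = 0.502002, f(1.410000) = -0.264306 (opposite signs)
step 1: m = 1.082000, f(m) = 0.143882 > 0 → root in [1.082000, 1.410000]
step 2: m = 1.246000, f(m) = -0.055930 < 0 → root in [1.082000, 1.246000]
step 3: m = 1.164000, f(m) = 0.045305 > 0 → root in [1.164000, 1.246000]
Midpoint of [1.164000, 1.246000] = 1.205000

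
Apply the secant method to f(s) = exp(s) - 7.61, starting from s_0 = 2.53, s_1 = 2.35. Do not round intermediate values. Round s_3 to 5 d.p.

2.04001

Secant update: s_(k+1) = s_k − f(s_k)·(s_k − s_(k-1))/(f(s_k) − f(s_(k-1))).
f(s_0) = 4.943506, f(s_1) = 2.875570
s_2 = 2.350000 - (2.875570)·(2.350000 - 2.530000)/(2.875570 - (4.943506)) = 2.099701; f(s_2) = 0.553728
s_3 = 2.099701 - (0.553728)·(2.099701 - 2.350000)/(0.553728 - (2.875570)) = 2.040008; f(s_3) = 0.080670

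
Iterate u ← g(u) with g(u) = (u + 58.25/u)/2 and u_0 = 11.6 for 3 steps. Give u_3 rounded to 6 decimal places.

u_1 = g(11.600000) = 8.310776
u_2 = g(8.310776) = 7.659874
u_3 = g(7.659874) = 7.632219

7.632219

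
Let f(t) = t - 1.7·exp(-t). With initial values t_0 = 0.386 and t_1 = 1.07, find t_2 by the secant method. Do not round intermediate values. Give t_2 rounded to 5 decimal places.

f(t_0) = -0.769610, f(t_1) = 0.486886
t_2 = 1.070000 - (0.486886)·(1.070000 - 0.386000)/(0.486886 - (-0.769610)) = 0.804954; f(t_2) = 0.044869

0.80495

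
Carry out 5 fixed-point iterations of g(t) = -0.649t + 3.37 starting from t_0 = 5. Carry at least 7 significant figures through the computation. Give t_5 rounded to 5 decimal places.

t_1 = g(5.000000) = 0.125000
t_2 = g(0.125000) = 3.288875
t_3 = g(3.288875) = 1.235520
t_4 = g(1.235520) = 2.568147
t_5 = g(2.568147) = 1.703272

1.70327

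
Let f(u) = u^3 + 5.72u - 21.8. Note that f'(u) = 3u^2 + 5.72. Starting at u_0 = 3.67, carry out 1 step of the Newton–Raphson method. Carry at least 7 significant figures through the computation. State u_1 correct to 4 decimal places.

u_0 = 3.670000: f = 48.623263, f' = 46.126700 → u_1 = 3.670000 - (48.623263)/(46.126700) = 2.615876

2.6159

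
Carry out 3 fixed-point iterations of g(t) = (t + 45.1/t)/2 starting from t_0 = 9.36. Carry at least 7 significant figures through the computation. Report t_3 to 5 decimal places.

t_1 = g(9.360000) = 7.089188
t_2 = g(7.089188) = 6.725494
t_3 = g(6.725494) = 6.715661

6.71566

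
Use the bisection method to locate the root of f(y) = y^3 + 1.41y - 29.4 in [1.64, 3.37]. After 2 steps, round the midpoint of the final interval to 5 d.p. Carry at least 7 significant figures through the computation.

f(1.640000) = -22.676656, f(3.370000) = 13.624453 (opposite signs)
step 1: m = 2.505000, f(m) = -10.149012 < 0 → root in [2.505000, 3.370000]
step 2: m = 2.937500, f(m) = 0.089287 > 0 → root in [2.505000, 2.937500]
Midpoint of [2.505000, 2.937500] = 2.721250

2.72125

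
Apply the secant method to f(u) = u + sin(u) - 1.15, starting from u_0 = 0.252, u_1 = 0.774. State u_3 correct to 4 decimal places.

f(u_0) = -0.648659, f(u_1) = 0.323001
u_2 = 0.774000 - (0.323001)·(0.774000 - 0.252000)/(0.323001 - (-0.648659)) = 0.600476; f(u_2) = 0.015511
u_3 = 0.600476 - (0.015511)·(0.600476 - 0.774000)/(0.015511 - (0.323001)) = 0.591723; f(u_3) = -0.000486

0.5917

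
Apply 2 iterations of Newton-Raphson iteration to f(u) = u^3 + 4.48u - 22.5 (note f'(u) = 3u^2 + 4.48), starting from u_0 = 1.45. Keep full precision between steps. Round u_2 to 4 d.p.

2.3378

u_0 = 1.450000: f = -12.955375, f' = 10.787500 → u_1 = 1.450000 - (-12.955375)/(10.787500) = 2.650962
u_1 = 2.650962: f = 8.006203, f' = 25.562795 → u_2 = 2.650962 - (8.006203)/(25.562795) = 2.337764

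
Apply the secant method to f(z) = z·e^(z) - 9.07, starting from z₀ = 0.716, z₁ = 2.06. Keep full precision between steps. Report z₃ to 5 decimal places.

f(z_0) = -7.604898, f(z_1) = 7.092698
z_2 = 2.060000 - (7.092698)·(2.060000 - 0.716000)/(7.092698 - (-7.604898)) = 1.411419; f(z_2) = -3.280685
z_3 = 1.411419 - (-3.280685)·(1.411419 - 2.060000)/(-3.280685 - (7.092698)) = 1.616539; f(z_3) = -0.929706

1.61654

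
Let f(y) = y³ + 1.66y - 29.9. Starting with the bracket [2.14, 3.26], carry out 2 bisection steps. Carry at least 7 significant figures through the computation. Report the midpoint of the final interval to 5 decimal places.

2.84000

f(2.140000) = -16.547256, f(3.260000) = 10.157576 (opposite signs)
step 1: m = 2.700000, f(m) = -5.735000 < 0 → root in [2.700000, 3.260000]
step 2: m = 2.980000, f(m) = 1.510392 > 0 → root in [2.700000, 2.980000]
Midpoint of [2.700000, 2.980000] = 2.840000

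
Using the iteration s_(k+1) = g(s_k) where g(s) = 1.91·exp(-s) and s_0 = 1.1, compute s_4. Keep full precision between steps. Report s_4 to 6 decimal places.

s_1 = g(1.100000) = 0.635784
s_2 = g(0.635784) = 1.011384
s_3 = g(1.011384) = 0.694696
s_4 = g(0.694696) = 0.953522

0.953522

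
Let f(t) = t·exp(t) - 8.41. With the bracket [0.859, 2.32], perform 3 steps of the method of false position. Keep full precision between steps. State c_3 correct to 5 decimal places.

False-position update: c = (a·f(b) − b·f(a))/(f(b) − f(a)); replace the endpoint whose sign matches f(c).
f(0.859000) = -6.382074, f(2.320000) = 15.197564
step 1: c = 1.291084, f(c) = -3.714683 < 0 → new bracket [1.291084, 2.320000]
step 2: c = 1.493180, f(c) = -1.763514 < 0 → new bracket [1.493180, 2.320000]
step 3: c = 1.579148, f(c) = -0.749835 < 0 → new bracket [1.579148, 2.320000]

1.57915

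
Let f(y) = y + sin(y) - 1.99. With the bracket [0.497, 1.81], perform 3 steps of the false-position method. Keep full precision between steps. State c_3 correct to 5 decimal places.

1.10197

f(0.497000) = -1.016209, f(1.810000) = 0.791527
step 1: c = 1.235096, f(c) = 0.189276 > 0 → new bracket [0.497000, 1.235096]
step 2: c = 1.119206, f(c) = 0.028960 > 0 → new bracket [0.497000, 1.119206]
step 3: c = 1.101966, f(c) = 0.004063 > 0 → new bracket [0.497000, 1.101966]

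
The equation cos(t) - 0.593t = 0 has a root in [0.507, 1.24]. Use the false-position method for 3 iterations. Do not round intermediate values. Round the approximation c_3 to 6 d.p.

0.962938

False-position update: c = (a·f(b) − b·f(a))/(f(b) − f(a)); replace the endpoint whose sign matches f(c).
f(0.507000) = 0.573554, f(1.240000) = -0.410524
step 1: c = 0.934217, f(c) = 0.040457 > 0 → new bracket [0.934217, 1.240000]
step 2: c = 0.961649, f(c) = 0.001911 > 0 → new bracket [0.961649, 1.240000]
step 3: c = 0.962938, f(c) = 0.000088 > 0 → new bracket [0.962938, 1.240000]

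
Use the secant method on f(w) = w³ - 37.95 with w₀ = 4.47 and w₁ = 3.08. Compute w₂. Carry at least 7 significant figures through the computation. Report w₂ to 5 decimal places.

3.28196

f(w_0) = 51.364623, f(w_1) = -8.731888
w_2 = 3.080000 - (-8.731888)·(3.080000 - 4.470000)/(-8.731888 - (51.364623)) = 3.281964; f(w_2) = -2.599026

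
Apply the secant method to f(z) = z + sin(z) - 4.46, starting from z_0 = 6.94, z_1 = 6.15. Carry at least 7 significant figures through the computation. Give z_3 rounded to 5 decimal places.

5.30264

f(z_0) = 3.090597, f(z_1) = 1.557208
z_2 = 6.150000 - (1.557208)·(6.150000 - 6.940000)/(1.557208 - (3.090597)) = 5.347729; f(z_2) = 0.082858
z_3 = 5.347729 - (0.082858)·(5.347729 - 6.150000)/(0.082858 - (1.557208)) = 5.302641; f(z_3) = 0.011841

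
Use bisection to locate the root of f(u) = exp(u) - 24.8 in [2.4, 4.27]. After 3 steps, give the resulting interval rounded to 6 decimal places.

f(2.400000) = -13.776824, f(4.270000) = 46.721636 (opposite signs)
step 1: m = 3.335000, f(m) = 3.278383 > 0 → root in [2.400000, 3.335000]
step 2: m = 2.867500, f(m) = -7.207019 < 0 → root in [2.867500, 3.335000]
step 3: m = 3.101250, f(m) = -2.574284 < 0 → root in [3.101250, 3.335000]

[3.101250, 3.335000]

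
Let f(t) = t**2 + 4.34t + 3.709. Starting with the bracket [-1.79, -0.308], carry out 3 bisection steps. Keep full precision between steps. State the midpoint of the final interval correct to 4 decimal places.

f(-1.790000) = -0.855500, f(-0.308000) = 2.467144 (opposite signs)
step 1: m = -1.049000, f(m) = 0.256741 > 0 → root in [-1.790000, -1.049000]
step 2: m = -1.419500, f(m) = -0.436650 < 0 → root in [-1.419500, -1.049000]
step 3: m = -1.234250, f(m) = -0.124272 < 0 → root in [-1.234250, -1.049000]
Midpoint of [-1.234250, -1.049000] = -1.141625

-1.1416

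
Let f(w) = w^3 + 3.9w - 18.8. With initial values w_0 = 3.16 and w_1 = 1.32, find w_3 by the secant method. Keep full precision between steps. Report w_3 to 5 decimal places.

f(w_0) = 25.078496, f(w_1) = -11.352032
w_2 = 1.320000 - (-11.352032)·(1.320000 - 3.160000)/(-11.352032 - (25.078496)) = 1.893358; f(w_2) = -4.628584
w_3 = 1.893358 - (-4.628584)·(1.893358 - 1.320000)/(-4.628584 - (-11.352032)) = 2.288072; f(w_3) = 2.102157

2.28807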